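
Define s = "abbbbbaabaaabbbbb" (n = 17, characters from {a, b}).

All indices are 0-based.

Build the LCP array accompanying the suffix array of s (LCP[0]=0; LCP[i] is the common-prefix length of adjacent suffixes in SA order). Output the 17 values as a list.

rank→(start, suffix):
  0 → (9, 'aaabbbbb')
  1 → (6, 'aabaaabbbbb')
  2 → (10, 'aabbbbb')
  3 → (7, 'abaaabbbbb')
  4 → (11, 'abbbbb')
  5 → (0, 'abbbbbaabaaabbbbb')
  6 → (16, 'b')
  7 → (8, 'baaabbbbb')
  8 → (5, 'baabaaabbbbb')
  9 → (15, 'bb')
  10 → (4, 'bbaabaaabbbbb')
  11 → (14, 'bbb')
  12 → (3, 'bbbaabaaabbbbb')
  13 → (13, 'bbbb')
  14 → (2, 'bbbbaabaaabbbbb')
  15 → (12, 'bbbbb')
  16 → (1, 'bbbbbaabaaabbbbb')

SA = [9, 6, 10, 7, 11, 0, 16, 8, 5, 15, 4, 14, 3, 13, 2, 12, 1]
[i] adj suffixes → lcp
  [1] 9/6 → 2 ('aa')
  [2] 6/10 → 3 ('aab')
  [3] 10/7 → 1 ('a')
  [4] 7/11 → 2 ('ab')
  [5] 11/0 → 6 ('abbbbb')
  [6] 0/16 → 0 ('')
  [7] 16/8 → 1 ('b')
  [8] 8/5 → 3 ('baa')
  [9] 5/15 → 1 ('b')
  [10] 15/4 → 2 ('bb')
  [11] 4/14 → 2 ('bb')
  [12] 14/3 → 3 ('bbb')
  [13] 3/13 → 3 ('bbb')
  [14] 13/2 → 4 ('bbbb')
  [15] 2/12 → 4 ('bbbb')
  [16] 12/1 → 5 ('bbbbb')

[0, 2, 3, 1, 2, 6, 0, 1, 3, 1, 2, 2, 3, 3, 4, 4, 5]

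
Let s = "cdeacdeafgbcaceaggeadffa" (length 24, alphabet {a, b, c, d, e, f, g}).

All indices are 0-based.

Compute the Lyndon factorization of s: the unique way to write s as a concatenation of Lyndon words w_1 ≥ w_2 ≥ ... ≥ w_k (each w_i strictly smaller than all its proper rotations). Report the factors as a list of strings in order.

["cde", "acdeafgbcaceaggeadff", "a"]

emit factor 1: 'cde' (i=0, period=3)
emit factor 2: 'acdeafgbcaceaggeadff' (i=3, period=20)
emit factor 3: 'a' (i=23, period=1)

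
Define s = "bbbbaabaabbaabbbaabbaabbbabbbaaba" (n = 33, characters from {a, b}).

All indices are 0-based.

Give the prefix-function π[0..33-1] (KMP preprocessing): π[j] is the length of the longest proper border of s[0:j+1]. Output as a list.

π[0] = 0
j=1 s[j]='b': π[1]=1 (border 'b')
j=2 s[j]='b': π[2]=2 (border 'bb')
j=3 s[j]='b': π[3]=3 (border 'bbb')
j=4 s[j]='a': k: 3→2→1→0; π[4]=0 (border '')
j=5 s[j]='a': π[5]=0 (border '')
j=6 s[j]='b': π[6]=1 (border 'b')
j=7 s[j]='a': k: 1→0; π[7]=0 (border '')
j=8 s[j]='a': π[8]=0 (border '')
j=9 s[j]='b': π[9]=1 (border 'b')
j=10 s[j]='b': π[10]=2 (border 'bb')
j=11 s[j]='a': k: 2→1→0; π[11]=0 (border '')
j=12 s[j]='a': π[12]=0 (border '')
j=13 s[j]='b': π[13]=1 (border 'b')
j=14 s[j]='b': π[14]=2 (border 'bb')
j=15 s[j]='b': π[15]=3 (border 'bbb')
j=16 s[j]='a': k: 3→2→1→0; π[16]=0 (border '')
j=17 s[j]='a': π[17]=0 (border '')
j=18 s[j]='b': π[18]=1 (border 'b')
j=19 s[j]='b': π[19]=2 (border 'bb')
j=20 s[j]='a': k: 2→1→0; π[20]=0 (border '')
j=21 s[j]='a': π[21]=0 (border '')
j=22 s[j]='b': π[22]=1 (border 'b')
j=23 s[j]='b': π[23]=2 (border 'bb')
j=24 s[j]='b': π[24]=3 (border 'bbb')
j=25 s[j]='a': k: 3→2→1→0; π[25]=0 (border '')
j=26 s[j]='b': π[26]=1 (border 'b')
j=27 s[j]='b': π[27]=2 (border 'bb')
j=28 s[j]='b': π[28]=3 (border 'bbb')
j=29 s[j]='a': k: 3→2→1→0; π[29]=0 (border '')
j=30 s[j]='a': π[30]=0 (border '')
j=31 s[j]='b': π[31]=1 (border 'b')
j=32 s[j]='a': k: 1→0; π[32]=0 (border '')

[0, 1, 2, 3, 0, 0, 1, 0, 0, 1, 2, 0, 0, 1, 2, 3, 0, 0, 1, 2, 0, 0, 1, 2, 3, 0, 1, 2, 3, 0, 0, 1, 0]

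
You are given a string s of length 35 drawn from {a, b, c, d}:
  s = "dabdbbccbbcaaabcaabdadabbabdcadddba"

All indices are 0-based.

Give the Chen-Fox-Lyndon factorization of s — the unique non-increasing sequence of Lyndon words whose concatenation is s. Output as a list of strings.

["d", "abdbbccbbc", "aaabcaabdadabbabdcadddb", "a"]

emit factor 1: 'd' (i=0, period=1)
emit factor 2: 'abdbbccbbc' (i=1, period=10)
emit factor 3: 'aaabcaabdadabbabdcadddb' (i=11, period=23)
emit factor 4: 'a' (i=34, period=1)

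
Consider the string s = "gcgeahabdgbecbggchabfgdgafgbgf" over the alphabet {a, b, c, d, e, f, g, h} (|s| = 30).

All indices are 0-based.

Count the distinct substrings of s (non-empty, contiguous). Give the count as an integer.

sorted suffixes:
  #0 SA[0]=6  'abdgbecbggchabfgdgafgbgf'
  #1 SA[1]=18  'abfgdgafgbgf'
  #2 SA[2]=24  'afgbgf'
  #3 SA[3]=4  'ahabdgbecbggchabfgdgafgbgf'
  #4 SA[4]=7  'bdgbecbggchabfgdgafgbgf'
  #5 SA[5]=10  'becbggchabfgdgafgbgf'
  #6 SA[6]=19  'bfgdgafgbgf'
  #7 SA[7]=27  'bgf'
  #8 SA[8]=13  'bggchabfgdgafgbgf'
  #9 SA[9]=12  'cbggchabfgdgafgbgf'
  #10 SA[10]=1  'cgeahabdgbecbggchabfgdgafgbgf'
  #11 SA[11]=16  'chabfgdgafgbgf'
  #12 SA[12]=22  'dgafgbgf'
  #13 SA[13]=8  'dgbecbggchabfgdgafgbgf'
  #14 SA[14]=3  'eahabdgbecbggchabfgdgafgbgf'
  #15 SA[15]=11  'ecbggchabfgdgafgbgf'
  #16 SA[16]=29  'f'
  #17 SA[17]=25  'fgbgf'
  #18 SA[18]=20  'fgdgafgbgf'
  #19 SA[19]=23  'gafgbgf'
  #20 SA[20]=9  'gbecbggchabfgdgafgbgf'
  #21 SA[21]=26  'gbgf'
  #22 SA[22]=0  'gcgeahabdgbecbggchabfgdgafgbgf'
  #23 SA[23]=15  'gchabfgdgafgbgf'
  #24 SA[24]=21  'gdgafgbgf'
  #25 SA[25]=2  'geahabdgbecbggchabfgdgafgbgf'
  #26 SA[26]=28  'gf'
  #27 SA[27]=14  'ggchabfgdgafgbgf'
  #28 SA[28]=5  'habdgbecbggchabfgdgafgbgf'
  #29 SA[29]=17  'habfgdgafgbgf'

SA = [6, 18, 24, 4, 7, 10, 19, 27, 13, 12, 1, 16, 22, 8, 3, 11, 29, 25, 20, 23, 9, 26, 0, 15, 21, 2, 28, 14, 5, 17]
rank  pair      lcp
   1  s[6:],s[18:]  2  'ab'
   2  s[18:],s[24:]  1  'a'
   3  s[24:],s[4:]  1  'a'
   4  s[4:],s[7:]  0  ''
   5  s[7:],s[10:]  1  'b'
   6  s[10:],s[19:]  1  'b'
   7  s[19:],s[27:]  1  'b'
   8  s[27:],s[13:]  2  'bg'
   9  s[13:],s[12:]  0  ''
  10  s[12:],s[1:]  1  'c'
  11  s[1:],s[16:]  1  'c'
  12  s[16:],s[22:]  0  ''
  13  s[22:],s[8:]  2  'dg'
  14  s[8:],s[3:]  0  ''
  15  s[3:],s[11:]  1  'e'
  16  s[11:],s[29:]  0  ''
  17  s[29:],s[25:]  1  'f'
  18  s[25:],s[20:]  2  'fg'
  19  s[20:],s[23:]  0  ''
  20  s[23:],s[9:]  1  'g'
  21  s[9:],s[26:]  2  'gb'
  22  s[26:],s[0:]  1  'g'
  23  s[0:],s[15:]  2  'gc'
  24  s[15:],s[21:]  1  'g'
  25  s[21:],s[2:]  1  'g'
  26  s[2:],s[28:]  1  'g'
  27  s[28:],s[14:]  1  'g'
  28  s[14:],s[5:]  0  ''
  29  s[5:],s[17:]  3  'hab'

n(n+1)/2 = 30·31/2 = 465
Σ LCP = 0 + 2 + 1 + 1 + 0 + 1 + 1 + 1 + 2 + 0 + 1 + 1 + 0 + 2 + 0 + 1 + 0 + 1 + 2 + 0 + 1 + 2 + 1 + 2 + 1 + 1 + 1 + 1 + 0 + 3 = 30
distinct = 465 − 30 = 435

435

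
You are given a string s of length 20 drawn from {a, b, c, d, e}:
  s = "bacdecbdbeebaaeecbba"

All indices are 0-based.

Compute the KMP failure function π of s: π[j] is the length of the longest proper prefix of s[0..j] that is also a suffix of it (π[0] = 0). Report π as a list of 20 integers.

π[0] = 0
j=1 s[j]='a': π[1]=0 (border '')
j=2 s[j]='c': π[2]=0 (border '')
j=3 s[j]='d': π[3]=0 (border '')
j=4 s[j]='e': π[4]=0 (border '')
j=5 s[j]='c': π[5]=0 (border '')
j=6 s[j]='b': π[6]=1 (border 'b')
j=7 s[j]='d': k: 1→0; π[7]=0 (border '')
j=8 s[j]='b': π[8]=1 (border 'b')
j=9 s[j]='e': k: 1→0; π[9]=0 (border '')
j=10 s[j]='e': π[10]=0 (border '')
j=11 s[j]='b': π[11]=1 (border 'b')
j=12 s[j]='a': π[12]=2 (border 'ba')
j=13 s[j]='a': k: 2→0; π[13]=0 (border '')
j=14 s[j]='e': π[14]=0 (border '')
j=15 s[j]='e': π[15]=0 (border '')
j=16 s[j]='c': π[16]=0 (border '')
j=17 s[j]='b': π[17]=1 (border 'b')
j=18 s[j]='b': k: 1→0; π[18]=1 (border 'b')
j=19 s[j]='a': π[19]=2 (border 'ba')

[0, 0, 0, 0, 0, 0, 1, 0, 1, 0, 0, 1, 2, 0, 0, 0, 0, 1, 1, 2]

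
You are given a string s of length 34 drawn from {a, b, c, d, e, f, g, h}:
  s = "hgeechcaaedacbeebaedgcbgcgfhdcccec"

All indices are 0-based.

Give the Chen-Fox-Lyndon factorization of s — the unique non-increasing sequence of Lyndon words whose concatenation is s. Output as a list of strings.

emit factor 1: 'h' (i=0, period=1)
emit factor 2: 'g' (i=1, period=1)
emit factor 3: 'e' (i=2, period=1)
emit factor 4: 'e' (i=3, period=1)
emit factor 5: 'ch' (i=4, period=2)
emit factor 6: 'c' (i=6, period=1)
emit factor 7: 'aaedacbeebaedgcbgcgfhdcccec' (i=7, period=27)

["h", "g", "e", "e", "ch", "c", "aaedacbeebaedgcbgcgfhdcccec"]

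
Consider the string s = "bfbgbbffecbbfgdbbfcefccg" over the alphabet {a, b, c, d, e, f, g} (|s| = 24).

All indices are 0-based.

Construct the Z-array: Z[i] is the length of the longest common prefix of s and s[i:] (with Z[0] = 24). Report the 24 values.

[24, 0, 1, 0, 1, 2, 0, 0, 0, 0, 1, 2, 0, 0, 0, 1, 2, 0, 0, 0, 0, 0, 0, 0]

Z[0]=24
i=1: i≥r, start 0; Z[1]=0
i=2: i≥r, start 0; Z[2]=1 scan→box=[2,3)
i=3: i≥r, start 0; Z[3]=0
i=4: i≥r, start 0; Z[4]=1 scan→box=[4,5)
i=5: i≥r, start 0; Z[5]=2 scan→box=[5,7)
i=6: min(r-i=1, Z[1]=0)=0; Z[6]=0
i=7: i≥r, start 0; Z[7]=0
i=8: i≥r, start 0; Z[8]=0
i=9: i≥r, start 0; Z[9]=0
i=10: i≥r, start 0; Z[10]=1 scan→box=[10,11)
i=11: i≥r, start 0; Z[11]=2 scan→box=[11,13)
i=12: min(r-i=1, Z[1]=0)=0; Z[12]=0
i=13: i≥r, start 0; Z[13]=0
i=14: i≥r, start 0; Z[14]=0
i=15: i≥r, start 0; Z[15]=1 scan→box=[15,16)
i=16: i≥r, start 0; Z[16]=2 scan→box=[16,18)
i=17: min(r-i=1, Z[1]=0)=0; Z[17]=0
i=18: i≥r, start 0; Z[18]=0
i=19: i≥r, start 0; Z[19]=0
i=20: i≥r, start 0; Z[20]=0
i=21: i≥r, start 0; Z[21]=0
i=22: i≥r, start 0; Z[22]=0
i=23: i≥r, start 0; Z[23]=0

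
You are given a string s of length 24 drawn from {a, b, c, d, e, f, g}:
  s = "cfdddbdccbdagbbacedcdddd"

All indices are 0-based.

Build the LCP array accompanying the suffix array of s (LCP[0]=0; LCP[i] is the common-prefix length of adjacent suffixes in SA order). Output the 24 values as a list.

sorted suffixes:
  #0 SA[0]=15  'acedcdddd'
  #1 SA[1]=11  'agbbacedcdddd'
  #2 SA[2]=14  'bacedcdddd'
  #3 SA[3]=13  'bbacedcdddd'
  #4 SA[4]=9  'bdagbbacedcdddd'
  #5 SA[5]=5  'bdccbdagbbacedcdddd'
  #6 SA[6]=8  'cbdagbbacedcdddd'
  #7 SA[7]=7  'ccbdagbbacedcdddd'
  #8 SA[8]=19  'cdddd'
  #9 SA[9]=16  'cedcdddd'
  #10 SA[10]=0  'cfdddbdccbdagbbacedcdddd'
  #11 SA[11]=23  'd'
  #12 SA[12]=10  'dagbbacedcdddd'
  #13 SA[13]=4  'dbdccbdagbbacedcdddd'
  #14 SA[14]=6  'dccbdagbbacedcdddd'
  #15 SA[15]=18  'dcdddd'
  #16 SA[16]=22  'dd'
  #17 SA[17]=3  'ddbdccbdagbbacedcdddd'
  #18 SA[18]=21  'ddd'
  #19 SA[19]=2  'dddbdccbdagbbacedcdddd'
  #20 SA[20]=20  'dddd'
  #21 SA[21]=17  'edcdddd'
  #22 SA[22]=1  'fdddbdccbdagbbacedcdddd'
  #23 SA[23]=12  'gbbacedcdddd'

SA = [15, 11, 14, 13, 9, 5, 8, 7, 19, 16, 0, 23, 10, 4, 6, 18, 22, 3, 21, 2, 20, 17, 1, 12]
[i] adj suffixes → lcp
  [1] 15/11 → 1 ('a')
  [2] 11/14 → 0 ('')
  [3] 14/13 → 1 ('b')
  [4] 13/9 → 1 ('b')
  [5] 9/5 → 2 ('bd')
  [6] 5/8 → 0 ('')
  [7] 8/7 → 1 ('c')
  [8] 7/19 → 1 ('c')
  [9] 19/16 → 1 ('c')
  [10] 16/0 → 1 ('c')
  [11] 0/23 → 0 ('')
  [12] 23/10 → 1 ('d')
  [13] 10/4 → 1 ('d')
  [14] 4/6 → 1 ('d')
  [15] 6/18 → 2 ('dc')
  [16] 18/22 → 1 ('d')
  [17] 22/3 → 2 ('dd')
  [18] 3/21 → 2 ('dd')
  [19] 21/2 → 3 ('ddd')
  [20] 2/20 → 3 ('ddd')
  [21] 20/17 → 0 ('')
  [22] 17/1 → 0 ('')
  [23] 1/12 → 0 ('')

[0, 1, 0, 1, 1, 2, 0, 1, 1, 1, 1, 0, 1, 1, 1, 2, 1, 2, 2, 3, 3, 0, 0, 0]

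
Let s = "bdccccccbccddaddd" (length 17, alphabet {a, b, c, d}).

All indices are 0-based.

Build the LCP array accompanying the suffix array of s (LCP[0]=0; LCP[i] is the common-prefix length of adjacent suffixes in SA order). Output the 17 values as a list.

[0, 0, 1, 0, 1, 2, 3, 4, 5, 2, 1, 0, 1, 1, 1, 2, 2]

sorted suffixes:
  #0 SA[0]=13  'addd'
  #1 SA[1]=8  'bccddaddd'
  #2 SA[2]=0  'bdccccccbccddaddd'
  #3 SA[3]=7  'cbccddaddd'
  #4 SA[4]=6  'ccbccddaddd'
  #5 SA[5]=5  'cccbccddaddd'
  #6 SA[6]=4  'ccccbccddaddd'
  #7 SA[7]=3  'cccccbccddaddd'
  #8 SA[8]=2  'ccccccbccddaddd'
  #9 SA[9]=9  'ccddaddd'
  #10 SA[10]=10  'cddaddd'
  #11 SA[11]=16  'd'
  #12 SA[12]=12  'daddd'
  #13 SA[13]=1  'dccccccbccddaddd'
  #14 SA[14]=15  'dd'
  #15 SA[15]=11  'ddaddd'
  #16 SA[16]=14  'ddd'

SA = [13, 8, 0, 7, 6, 5, 4, 3, 2, 9, 10, 16, 12, 1, 15, 11, 14]
i: (SA[i-1],SA[i]) lcp shared
  1: (13,8) 0 ''
  2: (8,0) 1 'b'
  3: (0,7) 0 ''
  4: (7,6) 1 'c'
  5: (6,5) 2 'cc'
  6: (5,4) 3 'ccc'
  7: (4,3) 4 'cccc'
  8: (3,2) 5 'ccccc'
  9: (2,9) 2 'cc'
  10: (9,10) 1 'c'
  11: (10,16) 0 ''
  12: (16,12) 1 'd'
  13: (12,1) 1 'd'
  14: (1,15) 1 'd'
  15: (15,11) 2 'dd'
  16: (11,14) 2 'dd'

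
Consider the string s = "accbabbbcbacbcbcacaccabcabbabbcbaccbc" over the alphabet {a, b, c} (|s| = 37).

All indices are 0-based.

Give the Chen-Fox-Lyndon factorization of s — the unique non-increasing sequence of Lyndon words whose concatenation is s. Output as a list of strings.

emit factor 1: 'accb' (i=0, period=4)
emit factor 2: 'abbbcbacbcbcacaccabc' (i=4, period=20)
emit factor 3: 'abbabbcbaccbc' (i=24, period=13)

["accb", "abbbcbacbcbcacaccabc", "abbabbcbaccbc"]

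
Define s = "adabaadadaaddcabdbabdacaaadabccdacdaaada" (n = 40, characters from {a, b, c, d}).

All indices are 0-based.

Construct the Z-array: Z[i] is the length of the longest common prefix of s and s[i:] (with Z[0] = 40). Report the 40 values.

[40, 0, 1, 0, 1, 3, 0, 3, 0, 1, 2, 0, 0, 0, 1, 0, 0, 0, 1, 0, 0, 1, 0, 1, 1, 4, 0, 1, 0, 0, 0, 0, 1, 0, 0, 1, 1, 3, 0, 1]

Z[0]=40
i=1: fresh scan; Z[1]=0
i=2: fresh scan; Z[2]=1 extend→box=[2,3)
i=3: fresh scan; Z[3]=0
i=4: fresh scan; Z[4]=1 extend→box=[4,5)
i=5: fresh scan; Z[5]=3 extend→box=[5,8)
i=6: min(r-i=2, Z[1]=0)=0; Z[6]=0
i=7: min(r-i=1, Z[2]=1)=1; Z[7]=3 extend→box=[7,10)
i=8: min(r-i=2, Z[1]=0)=0; Z[8]=0
i=9: min(r-i=1, Z[2]=1)=1; Z[9]=1
i=10: fresh scan; Z[10]=2 extend→box=[10,12)
i=11: min(r-i=1, Z[1]=0)=0; Z[11]=0
i=12: fresh scan; Z[12]=0
i=13: fresh scan; Z[13]=0
i=14: fresh scan; Z[14]=1 extend→box=[14,15)
i=15: fresh scan; Z[15]=0
i=16: fresh scan; Z[16]=0
i=17: fresh scan; Z[17]=0
i=18: fresh scan; Z[18]=1 extend→box=[18,19)
i=19: fresh scan; Z[19]=0
i=20: fresh scan; Z[20]=0
i=21: fresh scan; Z[21]=1 extend→box=[21,22)
i=22: fresh scan; Z[22]=0
i=23: fresh scan; Z[23]=1 extend→box=[23,24)
i=24: fresh scan; Z[24]=1 extend→box=[24,25)
i=25: fresh scan; Z[25]=4 extend→box=[25,29)
i=26: min(r-i=3, Z[1]=0)=0; Z[26]=0
i=27: min(r-i=2, Z[2]=1)=1; Z[27]=1
i=28: min(r-i=1, Z[3]=0)=0; Z[28]=0
i=29: fresh scan; Z[29]=0
i=30: fresh scan; Z[30]=0
i=31: fresh scan; Z[31]=0
i=32: fresh scan; Z[32]=1 extend→box=[32,33)
i=33: fresh scan; Z[33]=0
i=34: fresh scan; Z[34]=0
i=35: fresh scan; Z[35]=1 extend→box=[35,36)
i=36: fresh scan; Z[36]=1 extend→box=[36,37)
i=37: fresh scan; Z[37]=3 extend→box=[37,40)
i=38: min(r-i=2, Z[1]=0)=0; Z[38]=0
i=39: min(r-i=1, Z[2]=1)=1; Z[39]=1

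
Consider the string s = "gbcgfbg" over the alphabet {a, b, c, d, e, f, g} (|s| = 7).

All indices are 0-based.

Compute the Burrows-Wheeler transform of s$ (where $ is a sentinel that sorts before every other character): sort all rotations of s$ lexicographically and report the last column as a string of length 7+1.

ggfbgb$c

rank  rotation  last
    0  $gbcgfbg  g
    1  bcgfbg$g  g
    2  bg$gbcgf  f
    3  cgfbg$gb  b
    4  fbg$gbcg  g
    5  g$gbcgfb  b
    6  gbcgfbg$  $
    7  gfbg$gbc  c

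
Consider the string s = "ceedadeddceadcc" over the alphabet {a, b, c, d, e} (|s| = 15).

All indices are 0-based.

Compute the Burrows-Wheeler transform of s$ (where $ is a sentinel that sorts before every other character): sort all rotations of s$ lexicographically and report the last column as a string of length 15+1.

cedcdd$eadeacedc

rank  rotation          last
    0  $ceedadeddceadcc  c
    1  adcc$ceedadeddce  e
    2  adeddceadcc$ceed  d
    3  c$ceedadeddceadc  c
    4  cc$ceedadeddcead  d
    5  ceadcc$ceedadedd  d
    6  ceedadeddceadcc$  $
    7  dadeddceadcc$cee  e
    8  dcc$ceedadeddcea  a
    9  dceadcc$ceedaded  d
   10  ddceadcc$ceedade  e
   11  deddceadcc$ceeda  a
   12  eadcc$ceedadeddc  c
   13  edadeddceadcc$ce  e
   14  eddceadcc$ceedad  d
   15  eedadeddceadcc$c  c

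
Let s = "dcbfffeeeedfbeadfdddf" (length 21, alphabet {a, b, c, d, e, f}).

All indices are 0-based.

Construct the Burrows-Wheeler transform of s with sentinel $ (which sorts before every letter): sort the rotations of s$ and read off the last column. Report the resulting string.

fefcd$fddeabeeefdddffb

rank  rotation                last
    0  $dcbfffeeeedfbeadfdddf  f
    1  adfdddf$dcbfffeeeedfbe  e
    2  beadfdddf$dcbfffeeeedf  f
    3  bfffeeeedfbeadfdddf$dc  c
    4  cbfffeeeedfbeadfdddf$d  d
    5  dcbfffeeeedfbeadfdddf$  $
    6  dddf$dcbfffeeeedfbeadf  f
    7  ddf$dcbfffeeeedfbeadfd  d
    8  df$dcbfffeeeedfbeadfdd  d
    9  dfbeadfdddf$dcbfffeeee  e
   10  dfdddf$dcbfffeeeedfbea  a
   11  eadfdddf$dcbfffeeeedfb  b
   12  edfbeadfdddf$dcbfffeee  e
   13  eedfbeadfdddf$dcbfffee  e
   14  eeedfbeadfdddf$dcbfffe  e
   15  eeeedfbeadfdddf$dcbfff  f
   16  f$dcbfffeeeedfbeadfddd  d
   17  fbeadfdddf$dcbfffeeeed  d
   18  fdddf$dcbfffeeeedfbead  d
   19  feeeedfbeadfdddf$dcbff  f
   20  ffeeeedfbeadfdddf$dcbf  f
   21  fffeeeedfbeadfdddf$dcb  b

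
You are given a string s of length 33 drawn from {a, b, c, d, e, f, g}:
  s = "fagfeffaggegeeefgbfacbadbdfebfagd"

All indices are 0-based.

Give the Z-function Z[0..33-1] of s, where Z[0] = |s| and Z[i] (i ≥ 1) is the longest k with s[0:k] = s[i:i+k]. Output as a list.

[33, 0, 0, 1, 0, 1, 3, 0, 0, 0, 0, 0, 0, 0, 0, 1, 0, 0, 2, 0, 0, 0, 0, 0, 0, 0, 1, 0, 0, 3, 0, 0, 0]

Z[0]=33
i=1: outside box; Z[1]=0
i=2: outside box; Z[2]=0
i=3: outside box; Z[3]=1 extend→box=[3,4)
i=4: outside box; Z[4]=0
i=5: outside box; Z[5]=1 extend→box=[5,6)
i=6: outside box; Z[6]=3 extend→box=[6,9)
i=7: min(r-i=2, Z[1]=0)=0; Z[7]=0
i=8: min(r-i=1, Z[2]=0)=0; Z[8]=0
i=9: outside box; Z[9]=0
i=10: outside box; Z[10]=0
i=11: outside box; Z[11]=0
i=12: outside box; Z[12]=0
i=13: outside box; Z[13]=0
i=14: outside box; Z[14]=0
i=15: outside box; Z[15]=1 extend→box=[15,16)
i=16: outside box; Z[16]=0
i=17: outside box; Z[17]=0
i=18: outside box; Z[18]=2 extend→box=[18,20)
i=19: min(r-i=1, Z[1]=0)=0; Z[19]=0
i=20: outside box; Z[20]=0
i=21: outside box; Z[21]=0
i=22: outside box; Z[22]=0
i=23: outside box; Z[23]=0
i=24: outside box; Z[24]=0
i=25: outside box; Z[25]=0
i=26: outside box; Z[26]=1 extend→box=[26,27)
i=27: outside box; Z[27]=0
i=28: outside box; Z[28]=0
i=29: outside box; Z[29]=3 extend→box=[29,32)
i=30: min(r-i=2, Z[1]=0)=0; Z[30]=0
i=31: min(r-i=1, Z[2]=0)=0; Z[31]=0
i=32: outside box; Z[32]=0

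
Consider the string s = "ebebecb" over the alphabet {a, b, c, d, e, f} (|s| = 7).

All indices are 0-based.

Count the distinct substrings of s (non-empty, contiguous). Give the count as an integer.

rank→(start, suffix):
  0 → (6, 'b')
  1 → (1, 'bebecb')
  2 → (3, 'becb')
  3 → (5, 'cb')
  4 → (0, 'ebebecb')
  5 → (2, 'ebecb')
  6 → (4, 'ecb')

SA = [6, 1, 3, 5, 0, 2, 4]
rank  pair      lcp
   1  s[6:],s[1:]  1  'b'
   2  s[1:],s[3:]  2  'be'
   3  s[3:],s[5:]  0  ''
   4  s[5:],s[0:]  0  ''
   5  s[0:],s[2:]  3  'ebe'
   6  s[2:],s[4:]  1  'e'

n(n+1)/2 = 7·8/2 = 28
Σ LCP = 0 + 1 + 2 + 0 + 0 + 3 + 1 = 7
distinct = 28 − 7 = 21

21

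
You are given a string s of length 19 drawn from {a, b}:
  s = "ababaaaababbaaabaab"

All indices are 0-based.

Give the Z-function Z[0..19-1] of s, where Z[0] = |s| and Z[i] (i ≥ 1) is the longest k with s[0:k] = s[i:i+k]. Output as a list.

[19, 0, 3, 0, 1, 1, 1, 4, 0, 2, 0, 0, 1, 1, 3, 0, 1, 2, 0]

Z[0]=19
i=1: outside box; Z[1]=0
i=2: outside box; Z[2]=3 grow→box=[2,5)
i=3: min(r-i=2, Z[1]=0)=0; Z[3]=0
i=4: min(r-i=1, Z[2]=3)=1; Z[4]=1
i=5: outside box; Z[5]=1 grow→box=[5,6)
i=6: outside box; Z[6]=1 grow→box=[6,7)
i=7: outside box; Z[7]=4 grow→box=[7,11)
i=8: min(r-i=3, Z[1]=0)=0; Z[8]=0
i=9: min(r-i=2, Z[2]=3)=2; Z[9]=2
i=10: min(r-i=1, Z[3]=0)=0; Z[10]=0
i=11: outside box; Z[11]=0
i=12: outside box; Z[12]=1 grow→box=[12,13)
i=13: outside box; Z[13]=1 grow→box=[13,14)
i=14: outside box; Z[14]=3 grow→box=[14,17)
i=15: min(r-i=2, Z[1]=0)=0; Z[15]=0
i=16: min(r-i=1, Z[2]=3)=1; Z[16]=1
i=17: outside box; Z[17]=2 grow→box=[17,19)
i=18: min(r-i=1, Z[1]=0)=0; Z[18]=0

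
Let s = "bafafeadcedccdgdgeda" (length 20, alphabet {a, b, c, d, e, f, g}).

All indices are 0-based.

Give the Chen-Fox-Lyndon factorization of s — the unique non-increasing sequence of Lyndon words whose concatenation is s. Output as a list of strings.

["b", "afafe", "adcedccdgdged", "a"]

emit factor 1: 'b' (i=0, period=1)
emit factor 2: 'afafe' (i=1, period=5)
emit factor 3: 'adcedccdgdged' (i=6, period=13)
emit factor 4: 'a' (i=19, period=1)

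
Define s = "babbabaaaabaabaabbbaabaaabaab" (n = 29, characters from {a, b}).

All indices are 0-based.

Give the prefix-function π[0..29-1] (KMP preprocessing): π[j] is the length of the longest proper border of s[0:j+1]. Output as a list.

π[0] = 0
j=1 s[j]='a': π[1]=0 (border '')
j=2 s[j]='b': π[2]=1 (border 'b')
j=3 s[j]='b': k: 1→0; π[3]=1 (border 'b')
j=4 s[j]='a': π[4]=2 (border 'ba')
j=5 s[j]='b': π[5]=3 (border 'bab')
j=6 s[j]='a': k: 3→1; π[6]=2 (border 'ba')
j=7 s[j]='a': k: 2→0; π[7]=0 (border '')
j=8 s[j]='a': π[8]=0 (border '')
j=9 s[j]='a': π[9]=0 (border '')
j=10 s[j]='b': π[10]=1 (border 'b')
j=11 s[j]='a': π[11]=2 (border 'ba')
j=12 s[j]='a': k: 2→0; π[12]=0 (border '')
j=13 s[j]='b': π[13]=1 (border 'b')
j=14 s[j]='a': π[14]=2 (border 'ba')
j=15 s[j]='a': k: 2→0; π[15]=0 (border '')
j=16 s[j]='b': π[16]=1 (border 'b')
j=17 s[j]='b': k: 1→0; π[17]=1 (border 'b')
j=18 s[j]='b': k: 1→0; π[18]=1 (border 'b')
j=19 s[j]='a': π[19]=2 (border 'ba')
j=20 s[j]='a': k: 2→0; π[20]=0 (border '')
j=21 s[j]='b': π[21]=1 (border 'b')
j=22 s[j]='a': π[22]=2 (border 'ba')
j=23 s[j]='a': k: 2→0; π[23]=0 (border '')
j=24 s[j]='a': π[24]=0 (border '')
j=25 s[j]='b': π[25]=1 (border 'b')
j=26 s[j]='a': π[26]=2 (border 'ba')
j=27 s[j]='a': k: 2→0; π[27]=0 (border '')
j=28 s[j]='b': π[28]=1 (border 'b')

[0, 0, 1, 1, 2, 3, 2, 0, 0, 0, 1, 2, 0, 1, 2, 0, 1, 1, 1, 2, 0, 1, 2, 0, 0, 1, 2, 0, 1]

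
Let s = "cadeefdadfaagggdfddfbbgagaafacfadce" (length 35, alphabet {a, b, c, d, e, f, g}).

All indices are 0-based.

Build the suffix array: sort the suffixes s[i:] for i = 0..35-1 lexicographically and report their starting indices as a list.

rank | idx | suffix
   0 |  25 | aafacfadce
   1 |  10 | aagggdfddfbbgagaafacfadce
   2 |  28 | acfadce
   3 |  31 | adce
   4 |   1 | adeefdadfaagggdfddfbbgagaafacfadce
   5 |   7 | adfaagggdfddfbbgagaafacfadce
   6 |  26 | afacfadce
   7 |  23 | agaafacfadce
   8 |  11 | agggdfddfbbgagaafacfadce
   9 |  20 | bbgagaafacfadce
  10 |  21 | bgagaafacfadce
  11 |   0 | cadeefdadfaagggdfddfbbgagaafacfadce
  12 |  33 | ce
  13 |  29 | cfadce
  14 |   6 | dadfaagggdfddfbbgagaafacfadce
  15 |  32 | dce
  16 |  17 | ddfbbgagaafacfadce
  17 |   2 | deefdadfaagggdfddfbbgagaafacfadce
  18 |   8 | dfaagggdfddfbbgagaafacfadce
  19 |  18 | dfbbgagaafacfadce
  20 |  15 | dfddfbbgagaafacfadce
  21 |  34 | e
  22 |   3 | eefdadfaagggdfddfbbgagaafacfadce
  23 |   4 | efdadfaagggdfddfbbgagaafacfadce
  24 |   9 | faagggdfddfbbgagaafacfadce
  25 |  27 | facfadce
  26 |  30 | fadce
  27 |  19 | fbbgagaafacfadce
  28 |   5 | fdadfaagggdfddfbbgagaafacfadce
  29 |  16 | fddfbbgagaafacfadce
  30 |  24 | gaafacfadce
  31 |  22 | gagaafacfadce
  32 |  14 | gdfddfbbgagaafacfadce
  33 |  13 | ggdfddfbbgagaafacfadce
  34 |  12 | gggdfddfbbgagaafacfadce

[25, 10, 28, 31, 1, 7, 26, 23, 11, 20, 21, 0, 33, 29, 6, 32, 17, 2, 8, 18, 15, 34, 3, 4, 9, 27, 30, 19, 5, 16, 24, 22, 14, 13, 12]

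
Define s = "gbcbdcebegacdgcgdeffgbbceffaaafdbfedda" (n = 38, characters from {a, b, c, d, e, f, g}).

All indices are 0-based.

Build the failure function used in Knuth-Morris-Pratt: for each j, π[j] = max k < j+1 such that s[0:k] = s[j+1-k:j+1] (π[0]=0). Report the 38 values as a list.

[0, 0, 0, 0, 0, 0, 0, 0, 0, 1, 0, 0, 0, 1, 0, 1, 0, 0, 0, 0, 1, 2, 0, 0, 0, 0, 0, 0, 0, 0, 0, 0, 0, 0, 0, 0, 0, 0]

π[0] = 0
j=1 s[j]='b': π[1]=0 (border '')
j=2 s[j]='c': π[2]=0 (border '')
j=3 s[j]='b': π[3]=0 (border '')
j=4 s[j]='d': π[4]=0 (border '')
j=5 s[j]='c': π[5]=0 (border '')
j=6 s[j]='e': π[6]=0 (border '')
j=7 s[j]='b': π[7]=0 (border '')
j=8 s[j]='e': π[8]=0 (border '')
j=9 s[j]='g': π[9]=1 (border 'g')
j=10 s[j]='a': k: 1→0; π[10]=0 (border '')
j=11 s[j]='c': π[11]=0 (border '')
j=12 s[j]='d': π[12]=0 (border '')
j=13 s[j]='g': π[13]=1 (border 'g')
j=14 s[j]='c': k: 1→0; π[14]=0 (border '')
j=15 s[j]='g': π[15]=1 (border 'g')
j=16 s[j]='d': k: 1→0; π[16]=0 (border '')
j=17 s[j]='e': π[17]=0 (border '')
j=18 s[j]='f': π[18]=0 (border '')
j=19 s[j]='f': π[19]=0 (border '')
j=20 s[j]='g': π[20]=1 (border 'g')
j=21 s[j]='b': π[21]=2 (border 'gb')
j=22 s[j]='b': k: 2→0; π[22]=0 (border '')
j=23 s[j]='c': π[23]=0 (border '')
j=24 s[j]='e': π[24]=0 (border '')
j=25 s[j]='f': π[25]=0 (border '')
j=26 s[j]='f': π[26]=0 (border '')
j=27 s[j]='a': π[27]=0 (border '')
j=28 s[j]='a': π[28]=0 (border '')
j=29 s[j]='a': π[29]=0 (border '')
j=30 s[j]='f': π[30]=0 (border '')
j=31 s[j]='d': π[31]=0 (border '')
j=32 s[j]='b': π[32]=0 (border '')
j=33 s[j]='f': π[33]=0 (border '')
j=34 s[j]='e': π[34]=0 (border '')
j=35 s[j]='d': π[35]=0 (border '')
j=36 s[j]='d': π[36]=0 (border '')
j=37 s[j]='a': π[37]=0 (border '')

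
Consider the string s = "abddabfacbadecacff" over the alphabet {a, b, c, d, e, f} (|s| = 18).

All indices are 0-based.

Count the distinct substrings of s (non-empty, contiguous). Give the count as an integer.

sorted suffixes:
  #0 SA[0]=0  'abddabfacbadecacff'
  #1 SA[1]=4  'abfacbadecacff'
  #2 SA[2]=7  'acbadecacff'
  #3 SA[3]=14  'acff'
  #4 SA[4]=10  'adecacff'
  #5 SA[5]=9  'badecacff'
  #6 SA[6]=1  'bddabfacbadecacff'
  #7 SA[7]=5  'bfacbadecacff'
  #8 SA[8]=13  'cacff'
  #9 SA[9]=8  'cbadecacff'
  #10 SA[10]=15  'cff'
  #11 SA[11]=3  'dabfacbadecacff'
  #12 SA[12]=2  'ddabfacbadecacff'
  #13 SA[13]=11  'decacff'
  #14 SA[14]=12  'ecacff'
  #15 SA[15]=17  'f'
  #16 SA[16]=6  'facbadecacff'
  #17 SA[17]=16  'ff'

SA = [0, 4, 7, 14, 10, 9, 1, 5, 13, 8, 15, 3, 2, 11, 12, 17, 6, 16]
[i] adj suffixes → lcp
  [1] 0/4 → 2 ('ab')
  [2] 4/7 → 1 ('a')
  [3] 7/14 → 2 ('ac')
  [4] 14/10 → 1 ('a')
  [5] 10/9 → 0 ('')
  [6] 9/1 → 1 ('b')
  [7] 1/5 → 1 ('b')
  [8] 5/13 → 0 ('')
  [9] 13/8 → 1 ('c')
  [10] 8/15 → 1 ('c')
  [11] 15/3 → 0 ('')
  [12] 3/2 → 1 ('d')
  [13] 2/11 → 1 ('d')
  [14] 11/12 → 0 ('')
  [15] 12/17 → 0 ('')
  [16] 17/6 → 1 ('f')
  [17] 6/16 → 1 ('f')

n(n+1)/2 = 18·19/2 = 171
Σ LCP = 0 + 2 + 1 + 2 + 1 + 0 + 1 + 1 + 0 + 1 + 1 + 0 + 1 + 1 + 0 + 0 + 1 + 1 = 14
distinct = 171 − 14 = 157

157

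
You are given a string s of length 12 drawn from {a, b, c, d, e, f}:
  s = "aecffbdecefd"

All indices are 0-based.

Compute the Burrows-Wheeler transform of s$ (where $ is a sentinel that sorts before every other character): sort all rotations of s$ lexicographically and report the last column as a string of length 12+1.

d$feefbdacfec

rank  rotation       last
    0  $aecffbdecefd  d
    1  aecffbdecefd$  $
    2  bdecefd$aecff  f
    3  cefd$aecffbde  e
    4  cffbdecefd$ae  e
    5  d$aecffbdecef  f
    6  decefd$aecffb  b
    7  ecefd$aecffbd  d
    8  ecffbdecefd$a  a
    9  efd$aecffbdec  c
   10  fbdecefd$aecf  f
   11  fd$aecffbdece  e
   12  ffbdecefd$aec  c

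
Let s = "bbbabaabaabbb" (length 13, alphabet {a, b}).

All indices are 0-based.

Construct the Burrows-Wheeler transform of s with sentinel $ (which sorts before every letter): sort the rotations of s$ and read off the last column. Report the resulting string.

bbbbaabaabbba$

rank  rotation        last
    0  $bbbabaabaabbb  b
    1  aabaabbb$bbbab  b
    2  aabbb$bbbabaab  b
    3  abaabaabbb$bbb  b
    4  abaabbb$bbbaba  a
    5  abbb$bbbabaaba  a
    6  b$bbbabaabaabb  b
    7  baabaabbb$bbba  a
    8  baabbb$bbbabaa  a
    9  babaabaabbb$bb  b
   10  bb$bbbabaabaab  b
   11  bbabaabaabbb$b  b
   12  bbb$bbbabaabaa  a
   13  bbbabaabaabbb$  $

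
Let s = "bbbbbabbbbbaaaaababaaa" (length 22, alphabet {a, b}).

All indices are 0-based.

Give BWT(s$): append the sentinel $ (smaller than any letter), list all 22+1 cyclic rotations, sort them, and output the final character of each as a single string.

aaabbaaababababbbbbbba$

rank  rotation                 last
    0  $bbbbbabbbbbaaaaababaaa  a
    1  a$bbbbbabbbbbaaaaababaa  a
    2  aa$bbbbbabbbbbaaaaababa  a
    3  aaa$bbbbbabbbbbaaaaabab  b
    4  aaaaababaaa$bbbbbabbbbb  b
    5  aaaababaaa$bbbbbabbbbba  a
    6  aaababaaa$bbbbbabbbbbaa  a
    7  aababaaa$bbbbbabbbbbaaa  a
    8  abaaa$bbbbbabbbbbaaaaab  b
    9  ababaaa$bbbbbabbbbbaaaa  a
   10  abbbbbaaaaababaaa$bbbbb  b
   11  baaa$bbbbbabbbbbaaaaaba  a
   12  baaaaababaaa$bbbbbabbbb  b
   13  babaaa$bbbbbabbbbbaaaaa  a
   14  babbbbbaaaaababaaa$bbbb  b
   15  bbaaaaababaaa$bbbbbabbb  b
   16  bbabbbbbaaaaababaaa$bbb  b
   17  bbbaaaaababaaa$bbbbbabb  b
   18  bbbabbbbbaaaaababaaa$bb  b
   19  bbbbaaaaababaaa$bbbbbab  b
   20  bbbbabbbbbaaaaababaaa$b  b
   21  bbbbbaaaaababaaa$bbbbba  a
   22  bbbbbabbbbbaaaaababaaa$  $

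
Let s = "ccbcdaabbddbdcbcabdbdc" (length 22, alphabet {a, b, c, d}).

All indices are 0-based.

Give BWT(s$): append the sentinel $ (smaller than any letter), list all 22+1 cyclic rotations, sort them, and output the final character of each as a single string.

rank  rotation                 last
    0  $ccbcdaabbddbdcbcabdbdc  c
    1  aabbddbdcbcabdbdc$ccbcd  d
    2  abbddbdcbcabdbdc$ccbcda  a
    3  abdbdc$ccbcdaabbddbdcbc  c
    4  bbddbdcbcabdbdc$ccbcdaa  a
    5  bcabdbdc$ccbcdaabbddbdc  c
    6  bcdaabbddbdcbcabdbdc$cc  c
    7  bdbdc$ccbcdaabbddbdcbca  a
    8  bdc$ccbcdaabbddbdcbcabd  d
    9  bdcbcabdbdc$ccbcdaabbdd  d
   10  bddbdcbcabdbdc$ccbcdaab  b
   11  c$ccbcdaabbddbdcbcabdbd  d
   12  cabdbdc$ccbcdaabbddbdcb  b
   13  cbcabdbdc$ccbcdaabbddbd  d
   14  cbcdaabbddbdcbcabdbdc$c  c
   15  ccbcdaabbddbdcbcabdbdc$  $
   16  cdaabbddbdcbcabdbdc$ccb  b
   17  daabbddbdcbcabdbdc$ccbc  c
   18  dbdc$ccbcdaabbddbdcbcab  b
   19  dbdcbcabdbdc$ccbcdaabbd  d
   20  dc$ccbcdaabbddbdcbcabdb  b
   21  dcbcabdbdc$ccbcdaabbddb  b
   22  ddbdcbcabdbdc$ccbcdaabb  b

cdacaccaddbdbdc$bcbdbbb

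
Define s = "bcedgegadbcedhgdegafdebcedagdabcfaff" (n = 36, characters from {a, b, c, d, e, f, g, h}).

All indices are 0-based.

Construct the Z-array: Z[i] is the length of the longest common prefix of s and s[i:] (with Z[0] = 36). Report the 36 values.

Z[0]=36
i=1: fresh scan; Z[1]=0
i=2: fresh scan; Z[2]=0
i=3: fresh scan; Z[3]=0
i=4: fresh scan; Z[4]=0
i=5: fresh scan; Z[5]=0
i=6: fresh scan; Z[6]=0
i=7: fresh scan; Z[7]=0
i=8: fresh scan; Z[8]=0
i=9: fresh scan; Z[9]=4 extend→box=[9,13)
i=10: min(r-i=3, Z[1]=0)=0; Z[10]=0
i=11: min(r-i=2, Z[2]=0)=0; Z[11]=0
i=12: min(r-i=1, Z[3]=0)=0; Z[12]=0
i=13: fresh scan; Z[13]=0
i=14: fresh scan; Z[14]=0
i=15: fresh scan; Z[15]=0
i=16: fresh scan; Z[16]=0
i=17: fresh scan; Z[17]=0
i=18: fresh scan; Z[18]=0
i=19: fresh scan; Z[19]=0
i=20: fresh scan; Z[20]=0
i=21: fresh scan; Z[21]=0
i=22: fresh scan; Z[22]=4 extend→box=[22,26)
i=23: min(r-i=3, Z[1]=0)=0; Z[23]=0
i=24: min(r-i=2, Z[2]=0)=0; Z[24]=0
i=25: min(r-i=1, Z[3]=0)=0; Z[25]=0
i=26: fresh scan; Z[26]=0
i=27: fresh scan; Z[27]=0
i=28: fresh scan; Z[28]=0
i=29: fresh scan; Z[29]=0
i=30: fresh scan; Z[30]=2 extend→box=[30,32)
i=31: min(r-i=1, Z[1]=0)=0; Z[31]=0
i=32: fresh scan; Z[32]=0
i=33: fresh scan; Z[33]=0
i=34: fresh scan; Z[34]=0
i=35: fresh scan; Z[35]=0

[36, 0, 0, 0, 0, 0, 0, 0, 0, 4, 0, 0, 0, 0, 0, 0, 0, 0, 0, 0, 0, 0, 4, 0, 0, 0, 0, 0, 0, 0, 2, 0, 0, 0, 0, 0]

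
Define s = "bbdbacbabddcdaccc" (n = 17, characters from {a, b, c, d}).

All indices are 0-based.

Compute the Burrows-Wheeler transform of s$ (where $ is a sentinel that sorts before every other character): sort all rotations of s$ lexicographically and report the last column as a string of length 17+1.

cbbdcd$bacacadcbdb

rank  rotation            last
    0  $bbdbacbabddcdaccc  c
    1  abddcdaccc$bbdbacb  b
    2  acbabddcdaccc$bbdb  b
    3  accc$bbdbacbabddcd  d
    4  babddcdaccc$bbdbac  c
    5  bacbabddcdaccc$bbd  d
    6  bbdbacbabddcdaccc$  $
    7  bdbacbabddcdaccc$b  b
    8  bddcdaccc$bbdbacba  a
    9  c$bbdbacbabddcdacc  c
   10  cbabddcdaccc$bbdba  a
   11  cc$bbdbacbabddcdac  c
   12  ccc$bbdbacbabddcda  a
   13  cdaccc$bbdbacbabdd  d
   14  daccc$bbdbacbabddc  c
   15  dbacbabddcdaccc$bb  b
   16  dcdaccc$bbdbacbabd  d
   17  ddcdaccc$bbdbacbab  b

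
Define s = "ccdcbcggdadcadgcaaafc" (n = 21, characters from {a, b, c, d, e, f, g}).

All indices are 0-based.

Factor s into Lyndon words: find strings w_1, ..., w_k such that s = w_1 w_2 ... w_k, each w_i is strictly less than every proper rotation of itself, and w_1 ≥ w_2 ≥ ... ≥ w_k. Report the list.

["ccd", "c", "bcggd", "adcadgc", "aaafc"]

emit factor 1: 'ccd' (i=0, period=3)
emit factor 2: 'c' (i=3, period=1)
emit factor 3: 'bcggd' (i=4, period=5)
emit factor 4: 'adcadgc' (i=9, period=7)
emit factor 5: 'aaafc' (i=16, period=5)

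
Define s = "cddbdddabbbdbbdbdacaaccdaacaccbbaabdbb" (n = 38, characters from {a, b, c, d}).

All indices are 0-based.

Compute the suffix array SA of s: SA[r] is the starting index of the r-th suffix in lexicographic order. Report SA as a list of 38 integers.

sorted suffixes:
  #0 SA[0]=32  'aabdbb'
  #1 SA[1]=24  'aacaccbbaabdbb'
  #2 SA[2]=19  'aaccdaacaccbbaabdbb'
  #3 SA[3]=7  'abbbdbbdbdacaaccdaacaccbbaabdbb'
  #4 SA[4]=33  'abdbb'
  #5 SA[5]=17  'acaaccdaacaccbbaabdbb'
  #6 SA[6]=25  'acaccbbaabdbb'
  #7 SA[7]=27  'accbbaabdbb'
  #8 SA[8]=20  'accdaacaccbbaabdbb'
  #9 SA[9]=37  'b'
  #10 SA[10]=31  'baabdbb'
  #11 SA[11]=36  'bb'
  #12 SA[12]=30  'bbaabdbb'
  #13 SA[13]=8  'bbbdbbdbdacaaccdaacaccbbaabdbb'
  #14 SA[14]=9  'bbdbbdbdacaaccdaacaccbbaabdbb'
  #15 SA[15]=12  'bbdbdacaaccdaacaccbbaabdbb'
  #16 SA[16]=15  'bdacaaccdaacaccbbaabdbb'
  #17 SA[17]=34  'bdbb'
  #18 SA[18]=10  'bdbbdbdacaaccdaacaccbbaabdbb'
  #19 SA[19]=13  'bdbdacaaccdaacaccbbaabdbb'
  #20 SA[20]=3  'bdddabbbdbbdbdacaaccdaacaccbbaabdbb'
  #21 SA[21]=18  'caaccdaacaccbbaabdbb'
  #22 SA[22]=26  'caccbbaabdbb'
  #23 SA[23]=29  'cbbaabdbb'
  #24 SA[24]=28  'ccbbaabdbb'
  #25 SA[25]=21  'ccdaacaccbbaabdbb'
  #26 SA[26]=22  'cdaacaccbbaabdbb'
  #27 SA[27]=0  'cddbdddabbbdbbdbdacaaccdaacaccbbaabdbb'
  #28 SA[28]=23  'daacaccbbaabdbb'
  #29 SA[29]=6  'dabbbdbbdbdacaaccdaacaccbbaabdbb'
  #30 SA[30]=16  'dacaaccdaacaccbbaabdbb'
  #31 SA[31]=35  'dbb'
  #32 SA[32]=11  'dbbdbdacaaccdaacaccbbaabdbb'
  #33 SA[33]=14  'dbdacaaccdaacaccbbaabdbb'
  #34 SA[34]=2  'dbdddabbbdbbdbdacaaccdaacaccbbaabdbb'
  #35 SA[35]=5  'ddabbbdbbdbdacaaccdaacaccbbaabdbb'
  #36 SA[36]=1  'ddbdddabbbdbbdbdacaaccdaacaccbbaabdbb'
  #37 SA[37]=4  'dddabbbdbbdbdacaaccdaacaccbbaabdbb'

[32, 24, 19, 7, 33, 17, 25, 27, 20, 37, 31, 36, 30, 8, 9, 12, 15, 34, 10, 13, 3, 18, 26, 29, 28, 21, 22, 0, 23, 6, 16, 35, 11, 14, 2, 5, 1, 4]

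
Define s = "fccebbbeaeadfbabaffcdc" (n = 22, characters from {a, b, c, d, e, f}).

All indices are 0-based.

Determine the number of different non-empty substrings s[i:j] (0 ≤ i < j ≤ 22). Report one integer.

sorted suffixes:
  #0 SA[0]=14  'abaffcdc'
  #1 SA[1]=10  'adfbabaffcdc'
  #2 SA[2]=8  'aeadfbabaffcdc'
  #3 SA[3]=16  'affcdc'
  #4 SA[4]=13  'babaffcdc'
  #5 SA[5]=15  'baffcdc'
  #6 SA[6]=4  'bbbeaeadfbabaffcdc'
  #7 SA[7]=5  'bbeaeadfbabaffcdc'
  #8 SA[8]=6  'beaeadfbabaffcdc'
  #9 SA[9]=21  'c'
  #10 SA[10]=1  'ccebbbeaeadfbabaffcdc'
  #11 SA[11]=19  'cdc'
  #12 SA[12]=2  'cebbbeaeadfbabaffcdc'
  #13 SA[13]=20  'dc'
  #14 SA[14]=11  'dfbabaffcdc'
  #15 SA[15]=9  'eadfbabaffcdc'
  #16 SA[16]=7  'eaeadfbabaffcdc'
  #17 SA[17]=3  'ebbbeaeadfbabaffcdc'
  #18 SA[18]=12  'fbabaffcdc'
  #19 SA[19]=0  'fccebbbeaeadfbabaffcdc'
  #20 SA[20]=18  'fcdc'
  #21 SA[21]=17  'ffcdc'

SA = [14, 10, 8, 16, 13, 15, 4, 5, 6, 21, 1, 19, 2, 20, 11, 9, 7, 3, 12, 0, 18, 17]
[i] adj suffixes → lcp
  [1] 14/10 → 1 ('a')
  [2] 10/8 → 1 ('a')
  [3] 8/16 → 1 ('a')
  [4] 16/13 → 0 ('')
  [5] 13/15 → 2 ('ba')
  [6] 15/4 → 1 ('b')
  [7] 4/5 → 2 ('bb')
  [8] 5/6 → 1 ('b')
  [9] 6/21 → 0 ('')
  [10] 21/1 → 1 ('c')
  [11] 1/19 → 1 ('c')
  [12] 19/2 → 1 ('c')
  [13] 2/20 → 0 ('')
  [14] 20/11 → 1 ('d')
  [15] 11/9 → 0 ('')
  [16] 9/7 → 2 ('ea')
  [17] 7/3 → 1 ('e')
  [18] 3/12 → 0 ('')
  [19] 12/0 → 1 ('f')
  [20] 0/18 → 2 ('fc')
  [21] 18/17 → 1 ('f')

n(n+1)/2 = 22·23/2 = 253
Σ LCP = 0 + 1 + 1 + 1 + 0 + 2 + 1 + 2 + 1 + 0 + 1 + 1 + 1 + 0 + 1 + 0 + 2 + 1 + 0 + 1 + 2 + 1 = 20
distinct = 253 − 20 = 233

233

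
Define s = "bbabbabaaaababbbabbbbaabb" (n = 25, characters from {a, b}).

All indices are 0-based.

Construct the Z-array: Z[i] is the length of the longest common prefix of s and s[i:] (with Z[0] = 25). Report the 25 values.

Z[0]=25
i=1: i≥r, start 0; Z[1]=1 grow→box=[1,2)
i=2: i≥r, start 0; Z[2]=0
i=3: i≥r, start 0; Z[3]=4 grow→box=[3,7)
i=4: min(r-i=3, Z[1]=1)=1; Z[4]=1
i=5: min(r-i=2, Z[2]=0)=0; Z[5]=0
i=6: min(r-i=1, Z[3]=4)=1; Z[6]=1
i=7: i≥r, start 0; Z[7]=0
i=8: i≥r, start 0; Z[8]=0
i=9: i≥r, start 0; Z[9]=0
i=10: i≥r, start 0; Z[10]=0
i=11: i≥r, start 0; Z[11]=1 grow→box=[11,12)
i=12: i≥r, start 0; Z[12]=0
i=13: i≥r, start 0; Z[13]=2 grow→box=[13,15)
i=14: min(r-i=1, Z[1]=1)=1; Z[14]=5 grow→box=[14,19)
i=15: min(r-i=4, Z[1]=1)=1; Z[15]=1
i=16: min(r-i=3, Z[2]=0)=0; Z[16]=0
i=17: min(r-i=2, Z[3]=4)=2; Z[17]=2
i=18: min(r-i=1, Z[4]=1)=1; Z[18]=2 grow→box=[18,20)
i=19: min(r-i=1, Z[1]=1)=1; Z[19]=3 grow→box=[19,22)
i=20: min(r-i=2, Z[1]=1)=1; Z[20]=1
i=21: min(r-i=1, Z[2]=0)=0; Z[21]=0
i=22: i≥r, start 0; Z[22]=0
i=23: i≥r, start 0; Z[23]=2 grow→box=[23,25)
i=24: min(r-i=1, Z[1]=1)=1; Z[24]=1

[25, 1, 0, 4, 1, 0, 1, 0, 0, 0, 0, 1, 0, 2, 5, 1, 0, 2, 2, 3, 1, 0, 0, 2, 1]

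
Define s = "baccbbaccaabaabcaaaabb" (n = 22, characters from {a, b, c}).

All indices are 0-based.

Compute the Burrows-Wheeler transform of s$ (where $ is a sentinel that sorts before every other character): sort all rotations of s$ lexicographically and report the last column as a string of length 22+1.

rank  rotation                 last
    0  $baccbbaccaabaabcaaaabb  b
    1  aaaabb$baccbbaccaabaabc  c
    2  aaabb$baccbbaccaabaabca  a
    3  aabaabcaaaabb$baccbbacc  c
    4  aabb$baccbbaccaabaabcaa  a
    5  aabcaaaabb$baccbbaccaab  b
    6  abaabcaaaabb$baccbbacca  a
    7  abb$baccbbaccaabaabcaaa  a
    8  abcaaaabb$baccbbaccaaba  a
    9  accaabaabcaaaabb$baccbb  b
   10  accbbaccaabaabcaaaabb$b  b
   11  b$baccbbaccaabaabcaaaab  b
   12  baabcaaaabb$baccbbaccaa  a
   13  baccaabaabcaaaabb$baccb  b
   14  baccbbaccaabaabcaaaabb$  $
   15  bb$baccbbaccaabaabcaaaa  a
   16  bbaccaabaabcaaaabb$bacc  c
   17  bcaaaabb$baccbbaccaabaa  a
   18  caaaabb$baccbbaccaabaab  b
   19  caabaabcaaaabb$baccbbac  c
   20  cbbaccaabaabcaaaabb$bac  c
   21  ccaabaabcaaaabb$baccbba  a
   22  ccbbaccaabaabcaaaabb$ba  a

bcacabaaabbbab$acabccaa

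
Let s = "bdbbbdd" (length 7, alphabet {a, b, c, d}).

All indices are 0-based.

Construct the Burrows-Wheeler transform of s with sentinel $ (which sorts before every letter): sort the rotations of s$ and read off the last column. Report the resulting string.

ddb$bdbb

rank  rotation  last
    0  $bdbbbdd  d
    1  bbbdd$bd  d
    2  bbdd$bdb  b
    3  bdbbbdd$  $
    4  bdd$bdbb  b
    5  d$bdbbbd  d
    6  dbbbdd$b  b
    7  dd$bdbbb  b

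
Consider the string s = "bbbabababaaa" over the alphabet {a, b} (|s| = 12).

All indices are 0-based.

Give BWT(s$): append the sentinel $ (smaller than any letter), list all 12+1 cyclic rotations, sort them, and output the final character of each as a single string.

aaabbbbaaabb$

rank  rotation       last
    0  $bbbabababaaa  a
    1  a$bbbabababaa  a
    2  aa$bbbabababa  a
    3  aaa$bbbababab  b
    4  abaaa$bbbabab  b
    5  ababaaa$bbbab  b
    6  abababaaa$bbb  b
    7  baaa$bbbababa  a
    8  babaaa$bbbaba  a
    9  bababaaa$bbba  a
   10  babababaaa$bb  b
   11  bbabababaaa$b  b
   12  bbbabababaaa$  $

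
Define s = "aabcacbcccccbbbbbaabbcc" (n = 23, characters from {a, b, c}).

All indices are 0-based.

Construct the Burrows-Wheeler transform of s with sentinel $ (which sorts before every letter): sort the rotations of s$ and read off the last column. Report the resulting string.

rank  rotation                  last
    0  $aabcacbcccccbbbbbaabbcc  c
    1  aabbcc$aabcacbcccccbbbbb  b
    2  aabcacbcccccbbbbbaabbcc$  $
    3  abbcc$aabcacbcccccbbbbba  a
    4  abcacbcccccbbbbbaabbcc$a  a
    5  acbcccccbbbbbaabbcc$aabc  c
    6  baabbcc$aabcacbcccccbbbb  b
    7  bbaabbcc$aabcacbcccccbbb  b
    8  bbbaabbcc$aabcacbcccccbb  b
    9  bbbbaabbcc$aabcacbcccccb  b
   10  bbbbbaabbcc$aabcacbccccc  c
   11  bbcc$aabcacbcccccbbbbbaa  a
   12  bcacbcccccbbbbbaabbcc$aa  a
   13  bcc$aabcacbcccccbbbbbaab  b
   14  bcccccbbbbbaabbcc$aabcac  c
   15  c$aabcacbcccccbbbbbaabbc  c
   16  cacbcccccbbbbbaabbcc$aab  b
   17  cbbbbbaabbcc$aabcacbcccc  c
   18  cbcccccbbbbbaabbcc$aabca  a
   19  cc$aabcacbcccccbbbbbaabb  b
   20  ccbbbbbaabbcc$aabcacbccc  c
   21  cccbbbbbaabbcc$aabcacbcc  c
   22  ccccbbbbbaabbcc$aabcacbc  c
   23  cccccbbbbbaabbcc$aabcacb  b

cb$aacbbbbcaabccbcabcccb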